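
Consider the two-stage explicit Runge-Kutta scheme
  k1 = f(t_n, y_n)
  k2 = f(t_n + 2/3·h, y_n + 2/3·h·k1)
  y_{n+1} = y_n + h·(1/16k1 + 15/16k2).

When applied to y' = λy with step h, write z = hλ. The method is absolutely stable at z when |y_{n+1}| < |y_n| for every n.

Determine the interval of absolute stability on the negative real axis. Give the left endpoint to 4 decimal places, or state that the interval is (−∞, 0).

(-1.6000, 0).

With y'=λy (z=hλ):
  k1=λy_n ⇒ h·k1=z·y_n;  k2=λ(1+2/3z)y_n ⇒ h·k2=z(1+2/3z)y_n
  y_{n+1}/y_n = 1 + 1/16z + 15/16z(1+2/3z) = 1 + z + 5/8z²
  so R(z) = 1 + z + 5/8z².

Solve |R(x)|<1 on ℝ⁻.
x=-0.46: |R|=0.6723
R=1: x+5/8x²=0 ⇒ x=−8/5=-1.6000; min R=1−1/(4·5/8)=0.6000>−1
Confirm numerically:
  x=-1.248: |R|=0.72544 <1
  x=-1.175: |R|=0.68789 <1
  x=-0.682: |R|=0.60870 <1
  x=-2.009: |R|=1.51355 >1
  x=-1.856: |R|=1.29696 >1
  x=-1.680: |R|=1.08400 >1
Stable set (-1.6000, 0).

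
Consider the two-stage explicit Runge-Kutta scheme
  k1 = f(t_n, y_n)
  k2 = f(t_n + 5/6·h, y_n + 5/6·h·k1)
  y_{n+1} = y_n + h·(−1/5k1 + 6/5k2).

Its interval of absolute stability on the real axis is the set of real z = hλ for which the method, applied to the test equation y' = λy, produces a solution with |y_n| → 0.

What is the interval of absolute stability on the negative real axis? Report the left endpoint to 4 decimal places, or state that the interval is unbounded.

z∈(-1.0000,0).

Test eqn y'=λy, z=hλ:
  k1=λy_n ⇒ h·k1=z·y_n;  k2=λ(1+5/6z)y_n ⇒ h·k2=z(1+5/6z)y_n
  y_{n+1}/y_n = 1 − 1/5z + 6/5z(1+5/6z) = 1 + z + z²
  Hence R(z) = 1 + z + z².

Need |R(x)|<1, x<0.
x=-0.34: |R|=0.7756
R=1: x+1x²=0 ⇒ x=−1=-1.0000; min R=1−1/(4·1)=0.7500>−1
Confirm numerically:
  x=-0.764: |R|=0.81970 <1
  x=-0.730: |R|=0.80290 <1
  x=-0.580: |R|=0.75640 <1
  x=-1.460: |R|=1.67160 >1
  x=-1.386: |R|=1.53500 >1
  x=-1.315: |R|=1.41422 >1
Interval (-1.0000, 0).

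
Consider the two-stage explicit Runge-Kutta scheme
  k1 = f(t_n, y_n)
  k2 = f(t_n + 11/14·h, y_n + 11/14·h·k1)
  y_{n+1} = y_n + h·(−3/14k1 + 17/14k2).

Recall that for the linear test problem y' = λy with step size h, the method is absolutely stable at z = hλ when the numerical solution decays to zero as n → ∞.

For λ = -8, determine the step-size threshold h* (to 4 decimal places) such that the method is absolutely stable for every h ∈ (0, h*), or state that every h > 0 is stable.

(-1.0481,0); λ=-8 ⇒ h* = (196/187)/8 = 0.1310.

On y'=λy, z=hλ:
  k1=λy_n ⇒ h·k1=z·y_n;  k2=λ(1+11/14z)y_n ⇒ h·k2=z(1+11/14z)y_n
  y_{n+1}/y_n = 1 − 3/14z + 17/14z(1+11/14z) = 1 + z + 187/196z²
  R(z) = 1 + z + 187/196z².

Boundary: |R(x)|=1, x<0.
x=-0.78: |R|=0.8005
R=1: x+187/196x²=0 ⇒ x=−196/187=-1.0481; min R=1−1/(4·187/196)=0.7380>−1
Confirm numerically:
  x=-0.788: |R|=0.80443 <1
  x=-0.756: |R|=0.78929 <1
  x=-0.755: |R|=0.78885 <1
  x=-1.358: |R|=1.40148 >1
  x=-1.355: |R|=1.39672 >1
  x=-1.257: |R|=1.25050 >1
Interval (-1.0481, 0).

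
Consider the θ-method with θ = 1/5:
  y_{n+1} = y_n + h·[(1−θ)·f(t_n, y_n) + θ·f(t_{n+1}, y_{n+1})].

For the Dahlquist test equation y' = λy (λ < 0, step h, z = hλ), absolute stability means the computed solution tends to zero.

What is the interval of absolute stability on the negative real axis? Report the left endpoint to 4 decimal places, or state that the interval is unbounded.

On y'=λy, z=hλ:
  y_{n+1} = y_n + z·[4/5·y_n + 1/5·y_{n+1}] ⇒ (1 − 1/5z)y_{n+1} = (1 + 4/5z)y_n
  R(z) = (1 + 4/5z)/(1 − 1/5z).

Find x<0 with |R(x)|<1.
x=-1.05: |R|=0.1322
R=−1: 1+4/5x = −1+1/5x ⇒ -3/5x=2 ⇒ x=2/(-3/5)=-3.3333
Confirm numerically:
  x=-3.041: |R|=0.89093 <1
  x=-2.275: |R|=0.56357 <1
  x=-1.386: |R|=0.08519 <1
  x=-3.693: |R|=1.12412 >1
  x=-3.652: |R|=1.11049 >1
  x=-3.431: |R|=1.03475 >1
Stable set (-3.3333, 0).

(-3.3333, 0).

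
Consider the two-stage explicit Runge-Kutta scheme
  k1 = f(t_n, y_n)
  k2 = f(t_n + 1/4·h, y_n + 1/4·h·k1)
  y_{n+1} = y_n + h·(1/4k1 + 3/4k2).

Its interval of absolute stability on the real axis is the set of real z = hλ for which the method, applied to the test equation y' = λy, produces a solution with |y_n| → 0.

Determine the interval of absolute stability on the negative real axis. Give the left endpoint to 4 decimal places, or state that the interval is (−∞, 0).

(-5.3333, 0).

With y'=λy (z=hλ):
  k1=λy_n ⇒ h·k1=z·y_n;  k2=λ(1+1/4z)y_n ⇒ h·k2=z(1+1/4z)y_n
  y_{n+1}/y_n = 1 + 1/4z + 3/4z(1+1/4z) = 1 + z + 3/16z²
  ⇒ R(z) = 1 + z + 3/16z².

Find x<0 with |R(x)|<1.
x=-0.96: |R|=0.2128
R=1: x+3/16x²=0 ⇒ x=−16/3=-5.3333; min R=1−1/(4·3/16)=-0.3333>−1
Confirm numerically:
  x=-3.788: |R|=0.09757 <1
  x=-3.030: |R|=0.30858 <1
  x=-2.169: |R|=0.28689 <1
  x=-5.428: |R|=1.09635 >1
  x=-5.395: |R|=1.06238 >1
Stable set (-5.3333, 0).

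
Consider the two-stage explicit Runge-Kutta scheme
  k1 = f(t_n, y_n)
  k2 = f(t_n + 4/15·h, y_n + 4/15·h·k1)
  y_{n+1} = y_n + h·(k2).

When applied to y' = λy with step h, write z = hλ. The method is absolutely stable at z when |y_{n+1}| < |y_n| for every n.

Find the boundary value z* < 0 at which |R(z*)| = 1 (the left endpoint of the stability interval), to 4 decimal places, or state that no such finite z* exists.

left endpoint -3.7500.

With y'=λy (z=hλ):
  k1=λy_n ⇒ h·k1=z·y_n;  k2=λ(1+4/15z)y_n ⇒ h·k2=z(1+4/15z)y_n
  y_{n+1}/y_n = 1 + z(1+4/15z) = 1 + z + 4/15z²
  ⇒ R(z) = 1 + z + 4/15z².

Find x<0 with |R(x)|<1.
x=-1.21: |R|=0.1804
R=1: x+4/15x²=0 ⇒ x=−15/4=-3.7500; min R=1−1/(4·4/15)=0.0625>−1
Confirm numerically:
  x=-2.060: |R|=0.07163 <1
  x=-1.892: |R|=0.06258 <1
  x=-1.883: |R|=0.06252 <1
  x=-3.943: |R|=1.20293 >1
  x=-3.931: |R|=1.18974 >1
So |R|<1 on (-3.7500, 0).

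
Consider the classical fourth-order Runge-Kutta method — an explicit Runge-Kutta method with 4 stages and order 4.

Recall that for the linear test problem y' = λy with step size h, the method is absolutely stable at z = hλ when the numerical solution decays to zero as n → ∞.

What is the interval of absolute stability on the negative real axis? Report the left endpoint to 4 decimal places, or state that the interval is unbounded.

(-2.7853, 0).

Test eqn y'=λy, z=hλ:
  order 4, 4-stage ⇒ R(z)=1+z+z^2/2+z^3/6+z^4/24
  (e.g. R(-1.8)=0.28540, |R|=0.28540)

Find x<0 with |R(x)|<1.
x=-1.8: |R|=0.2854
|R(-2.19)|=0.4159 |R(-0.71)|=0.4930 |R(-0.6)|=0.5494
Bisect:
  x_lo=-3.2720 |R|=2.0184  x_hi=-0.1192 |R|=0.8876
  mid=-1.69560 |R|=0.27385 →hi
  mid=-2.48379 |R|=0.63278 →hi
  mid=-2.87789 |R|=1.14883 →lo
  mid=-2.68084 |R|=0.85361 →hi
  mid=-2.77937 |R|=0.99110 →hi
  mid=-2.82863 |R|=1.06733 →lo
  mid=-2.80400 |R|=1.02857 →lo
  ...
  [-2.78533,-2.78514] ⇒ x*=-2.7853
Stable set (-2.7853, 0).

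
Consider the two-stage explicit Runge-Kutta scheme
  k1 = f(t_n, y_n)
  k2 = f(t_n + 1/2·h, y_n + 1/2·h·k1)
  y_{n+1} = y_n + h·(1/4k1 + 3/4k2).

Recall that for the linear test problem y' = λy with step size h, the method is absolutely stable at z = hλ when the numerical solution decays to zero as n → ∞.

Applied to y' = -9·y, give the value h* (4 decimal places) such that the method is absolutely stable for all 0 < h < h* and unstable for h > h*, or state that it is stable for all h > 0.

(-2.6667,0); λ=-9 ⇒ h* = (8/3)/9 = 0.2963.

On y'=λy, z=hλ:
  k1=λy_n ⇒ h·k1=z·y_n;  k2=λ(1+1/2z)y_n ⇒ h·k2=z(1+1/2z)y_n
  y_{n+1}/y_n = 1 + 1/4z + 3/4z(1+1/2z) = 1 + z + 3/8z²
  so R(z) = 1 + z + 3/8z².

Need |R(x)|<1, x<0.
x=-1.46: |R|=0.3394
R=1: x+3/8x²=0 ⇒ x=−8/3=-2.6667; min R=1−1/(4·3/8)=0.3333>−1
Confirm numerically:
  x=-1.961: |R|=0.48107 <1
  x=-1.243: |R|=0.33639 <1
  x=-1.211: |R|=0.33895 <1
  x=-3.130: |R|=1.54384 >1
  x=-2.989: |R|=1.36130 >1
So |R|<1 on (-2.6667, 0).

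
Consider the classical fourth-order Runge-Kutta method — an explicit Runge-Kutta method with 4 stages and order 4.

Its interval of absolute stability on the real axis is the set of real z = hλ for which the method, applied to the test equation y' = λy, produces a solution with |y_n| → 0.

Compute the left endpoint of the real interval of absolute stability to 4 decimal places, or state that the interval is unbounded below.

z* = -2.7853.

Set f=λy, z=hλ:
  order 4, 4-stage ⇒ R(z)=1+z+z^2/2+z^3/6+z^4/24
  (e.g. R(-1.7)=0.27417, |R|=0.27417)

Boundary: |R(x)|=1, x<0.
x=-1.7: |R|=0.2742
|R(-2.06)|=0.3552 |R(-1.58)|=0.2705 |R(-1.5)|=0.2734
Bisect:
  x_lo=-3.1070 |R|=1.6037  x_hi=-0.2757 |R|=0.7590
  mid=-1.69136 |R|=0.27356 →hi
  mid=-2.39917 |R|=0.55772 →hi
  mid=-2.75307 |R|=0.95250 →hi
  mid=-2.93003 |R|=1.24106 →lo
  mid=-2.84155 |R|=1.08818 →lo
  mid=-2.79731 |R|=1.01827 →lo
  mid=-2.77519 |R|=0.98488 →hi
  mid=-2.78625 |R|=1.00145 →lo
  mid=-2.78072 |R|=0.99313 →hi
  ...
  [-2.78539,-2.78521] ⇒ x*=-2.7853
Interval (-2.7853, 0).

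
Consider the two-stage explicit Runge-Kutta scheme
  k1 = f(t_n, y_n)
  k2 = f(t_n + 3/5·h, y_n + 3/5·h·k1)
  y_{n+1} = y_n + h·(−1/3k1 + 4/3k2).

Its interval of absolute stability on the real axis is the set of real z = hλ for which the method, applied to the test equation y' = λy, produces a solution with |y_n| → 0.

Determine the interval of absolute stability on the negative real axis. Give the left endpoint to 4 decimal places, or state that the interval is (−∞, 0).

Test eqn y'=λy, z=hλ:
  k1=λy_n ⇒ h·k1=z·y_n;  k2=λ(1+3/5z)y_n ⇒ h·k2=z(1+3/5z)y_n
  y_{n+1}/y_n = 1 − 1/3z + 4/3z(1+3/5z) = 1 + z + 4/5z²
  ⇒ R(z) = 1 + z + 4/5z².

Need |R(x)|<1, x<0.
x=-1.53: |R|=1.3427
R=1: x+4/5x²=0 ⇒ x=−5/4=-1.2500; min R=1−1/(4·4/5)=0.6875>−1
Confirm numerically:
  x=-0.822: |R|=0.71855 <1
  x=-0.619: |R|=0.68753 <1
  x=-0.550: |R|=0.69200 <1
  x=-1.619: |R|=1.47793 >1
  x=-1.485: |R|=1.27918 >1
  x=-1.280: |R|=1.03072 >1
Interval (-1.2500, 0).

(-1.2500, 0).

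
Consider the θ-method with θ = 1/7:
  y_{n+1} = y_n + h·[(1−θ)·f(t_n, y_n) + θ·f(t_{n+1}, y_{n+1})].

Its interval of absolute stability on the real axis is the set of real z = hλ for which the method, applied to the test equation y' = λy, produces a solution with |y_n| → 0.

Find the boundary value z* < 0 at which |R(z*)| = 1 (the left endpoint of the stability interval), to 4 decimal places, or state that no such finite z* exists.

Set f=λy, z=hλ:
  y_{n+1} = y_n + z·[6/7·y_n + 1/7·y_{n+1}] ⇒ (1 − 1/7z)y_{n+1} = (1 + 6/7z)y_n
  so R(z) = (1 + 6/7z)/(1 − 1/7z).

Boundary: |R(x)|=1, x<0.
x=-0.78: |R|=0.2982
R=−1: 1+6/7x = −1+1/7x ⇒ -5/7x=2 ⇒ x=2/(-5/7)=-2.8000
Confirm numerically:
  x=-2.452: |R|=0.81591 <1
  x=-2.355: |R|=0.76216 <1
  x=-1.326: |R|=0.11482 <1
  x=-3.138: |R|=1.16670 >1
  x=-3.100: |R|=1.14851 >1
  x=-2.868: |R|=1.03445 >1
So |R|<1 on (-2.8000, 0).

z* = -2.8000.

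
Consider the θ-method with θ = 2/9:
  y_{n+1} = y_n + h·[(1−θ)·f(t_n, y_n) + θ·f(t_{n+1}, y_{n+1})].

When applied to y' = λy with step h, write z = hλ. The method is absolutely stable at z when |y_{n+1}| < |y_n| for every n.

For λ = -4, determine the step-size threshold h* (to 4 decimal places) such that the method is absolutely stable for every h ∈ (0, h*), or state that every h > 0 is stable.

With y'=λy (z=hλ):
  y_{n+1} = y_n + z·[7/9·y_n + 2/9·y_{n+1}] ⇒ (1 − 2/9z)y_{n+1} = (1 + 7/9z)y_n
  Hence R(z) = (1 + 7/9z)/(1 − 2/9z).

Find x<0 with |R(x)|<1.
x=-1.7: |R|=0.2339
R=−1: 1+7/9x = −1+2/9x ⇒ -5/9x=2 ⇒ x=2/(-5/9)=-3.6000
Confirm numerically:
  x=-2.428: |R|=0.57708 <1
  x=-2.278: |R|=0.51239 <1
  x=-1.597: |R|=0.17869 <1
  x=-4.178: |R|=1.16651 >1
  x=-3.823: |R|=1.06698 >1
Stable set (-3.6000, 0).

(-3.6000,0); λ=-4 ⇒ h* = (18/5)/4 = 0.9000.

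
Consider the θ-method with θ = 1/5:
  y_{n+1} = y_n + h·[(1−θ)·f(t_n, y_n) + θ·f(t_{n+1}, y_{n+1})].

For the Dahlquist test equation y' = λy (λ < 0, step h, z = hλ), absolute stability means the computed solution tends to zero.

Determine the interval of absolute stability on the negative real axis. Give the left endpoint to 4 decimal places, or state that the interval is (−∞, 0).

Set f=λy, z=hλ:
  y_{n+1} = y_n + z·[4/5·y_n + 1/5·y_{n+1}] ⇒ (1 − 1/5z)y_{n+1} = (1 + 4/5z)y_n
  ⇒ R(z) = (1 + 4/5z)/(1 − 1/5z).

Find x<0 with |R(x)|<1.
x=-0.57: |R|=0.4883
R=−1: 1+4/5x = −1+1/5x ⇒ -3/5x=2 ⇒ x=2/(-3/5)=-3.3333
Confirm numerically:
  x=-2.505: |R|=0.66889 <1
  x=-2.259: |R|=0.55600 <1
  x=-2.204: |R|=0.52971 <1
  x=-1.736: |R|=0.28860 <1
  x=-3.553: |R|=1.07705 >1
  x=-3.531: |R|=1.06951 >1
  x=-3.417: |R|=1.02982 >1
Interval (-3.3333, 0).

(-3.3333, 0).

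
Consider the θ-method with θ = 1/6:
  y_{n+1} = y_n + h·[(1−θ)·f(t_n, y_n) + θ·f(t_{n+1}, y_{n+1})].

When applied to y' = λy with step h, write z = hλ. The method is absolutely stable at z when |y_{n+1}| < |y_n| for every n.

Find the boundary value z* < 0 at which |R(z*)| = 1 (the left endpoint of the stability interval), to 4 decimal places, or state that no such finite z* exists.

z* = -3.0000.

On y'=λy, z=hλ:
  y_{n+1} = y_n + z·[5/6·y_n + 1/6·y_{n+1}] ⇒ (1 − 1/6z)y_{n+1} = (1 + 5/6z)y_n
  Hence R(z) = (1 + 5/6z)/(1 − 1/6z).

Find x<0 with |R(x)|<1.
x=-0.8: |R|=0.2941
R=−1: 1+5/6x = −1+1/6x ⇒ -2/3x=2 ⇒ x=2/(-2/3)=-3.0000
Confirm numerically:
  x=-2.749: |R|=0.88524 <1
  x=-2.177: |R|=0.59741 <1
  x=-2.129: |R|=0.57141 <1
  x=-1.403: |R|=0.13711 <1
  x=-3.489: |R|=1.20613 >1
  x=-3.453: |R|=1.19169 >1
Interval (-3.0000, 0).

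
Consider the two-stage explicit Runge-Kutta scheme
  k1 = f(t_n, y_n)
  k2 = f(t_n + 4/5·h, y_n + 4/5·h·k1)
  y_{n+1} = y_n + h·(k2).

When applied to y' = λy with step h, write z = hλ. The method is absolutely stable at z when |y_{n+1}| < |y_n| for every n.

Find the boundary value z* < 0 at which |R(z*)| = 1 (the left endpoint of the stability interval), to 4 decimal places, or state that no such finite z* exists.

z* = -1.2500.

On y'=λy, z=hλ:
  k1=λy_n ⇒ h·k1=z·y_n;  k2=λ(1+4/5z)y_n ⇒ h·k2=z(1+4/5z)y_n
  y_{n+1}/y_n = 1 + z(1+4/5z) = 1 + z + 4/5z²
  Hence R(z) = 1 + z + 4/5z².

Boundary: |R(x)|=1, x<0.
x=-1.54: |R|=1.3573
R=1: x+4/5x²=0 ⇒ x=−5/4=-1.2500; min R=1−1/(4·4/5)=0.6875>−1
Confirm numerically:
  x=-1.153: |R|=0.91053 <1
  x=-0.980: |R|=0.78832 <1
  x=-0.678: |R|=0.68975 <1
  x=-1.695: |R|=1.60342 >1
  x=-1.433: |R|=1.20979 >1
So |R|<1 on (-1.2500, 0).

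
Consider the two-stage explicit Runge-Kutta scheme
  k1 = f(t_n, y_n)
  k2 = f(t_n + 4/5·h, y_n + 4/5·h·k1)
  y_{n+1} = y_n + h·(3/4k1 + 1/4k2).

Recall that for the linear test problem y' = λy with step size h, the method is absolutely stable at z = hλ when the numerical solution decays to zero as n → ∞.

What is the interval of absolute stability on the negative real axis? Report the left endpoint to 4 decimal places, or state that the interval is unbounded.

Test eqn y'=λy, z=hλ:
  k1=λy_n ⇒ h·k1=z·y_n;  k2=λ(1+4/5z)y_n ⇒ h·k2=z(1+4/5z)y_n
  y_{n+1}/y_n = 1 + 3/4z + 1/4z(1+4/5z) = 1 + z + 1/5z²
  ⇒ R(z) = 1 + z + 1/5z².

Find x<0 with |R(x)|<1.
x=-0.73: |R|=0.3766
R=1: x+1/5x²=0 ⇒ x=−5=-5.0000; min R=1−1/(4·1/5)=-0.2500>−1
Confirm numerically:
  x=-4.425: |R|=0.49113 <1
  x=-3.045: |R|=0.19060 <1
  x=-2.647: |R|=0.24568 <1
  x=-2.508: |R|=0.24999 <1
  x=-5.392: |R|=1.42273 >1
  x=-5.203: |R|=1.21124 >1
So |R|<1 on (-5.0000, 0).

z∈(-5.0000,0).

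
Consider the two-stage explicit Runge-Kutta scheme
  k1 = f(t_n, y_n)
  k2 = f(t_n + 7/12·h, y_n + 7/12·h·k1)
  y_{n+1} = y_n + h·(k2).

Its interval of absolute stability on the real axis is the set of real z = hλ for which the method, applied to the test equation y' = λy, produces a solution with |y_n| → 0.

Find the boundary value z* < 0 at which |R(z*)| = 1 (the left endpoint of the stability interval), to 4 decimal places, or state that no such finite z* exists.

left endpoint -1.7143.

Set f=λy, z=hλ:
  k1=λy_n ⇒ h·k1=z·y_n;  k2=λ(1+7/12z)y_n ⇒ h·k2=z(1+7/12z)y_n
  y_{n+1}/y_n = 1 + z(1+7/12z) = 1 + z + 7/12z²
  R(z) = 1 + z + 7/12z².

Boundary: |R(x)|=1, x<0.
x=-1.2: |R|=0.6400
R=1: x+7/12x²=0 ⇒ x=−12/7=-1.7143; min R=1−1/(4·7/12)=0.5714>−1
Confirm numerically:
  x=-1.340: |R|=0.70743 <1
  x=-1.089: |R|=0.60279 <1
  x=-1.035: |R|=0.58988 <1
  x=-0.897: |R|=0.57236 <1
  x=-2.229: |R|=1.66926 >1
  x=-2.107: |R|=1.48268 >1
  x=-1.765: |R|=1.05221 >1
Stable set (-1.7143, 0).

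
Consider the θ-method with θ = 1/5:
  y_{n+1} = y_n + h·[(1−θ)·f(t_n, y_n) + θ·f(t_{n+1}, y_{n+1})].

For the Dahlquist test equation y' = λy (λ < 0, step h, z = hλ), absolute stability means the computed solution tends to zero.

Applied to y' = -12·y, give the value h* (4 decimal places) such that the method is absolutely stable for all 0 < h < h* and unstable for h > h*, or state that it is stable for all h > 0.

Set f=λy, z=hλ:
  y_{n+1} = y_n + z·[4/5·y_n + 1/5·y_{n+1}] ⇒ (1 − 1/5z)y_{n+1} = (1 + 4/5z)y_n
  so R(z) = (1 + 4/5z)/(1 − 1/5z).

Boundary: |R(x)|=1, x<0.
x=-0.56: |R|=0.4964
R=−1: 1+4/5x = −1+1/5x ⇒ -3/5x=2 ⇒ x=2/(-3/5)=-3.3333
Confirm numerically:
  x=-2.978: |R|=0.86638 <1
  x=-2.482: |R|=0.65865 <1
  x=-2.022: |R|=0.43976 <1
  x=-1.913: |R|=0.38363 <1
  x=-3.693: |R|=1.12412 >1
  x=-3.419: |R|=1.03053 >1
  x=-3.402: |R|=1.02452 >1
So |R|<1 on (-3.3333, 0).

(-3.3333,0); λ=-12 ⇒ h* = (10/3)/12 = 0.2778.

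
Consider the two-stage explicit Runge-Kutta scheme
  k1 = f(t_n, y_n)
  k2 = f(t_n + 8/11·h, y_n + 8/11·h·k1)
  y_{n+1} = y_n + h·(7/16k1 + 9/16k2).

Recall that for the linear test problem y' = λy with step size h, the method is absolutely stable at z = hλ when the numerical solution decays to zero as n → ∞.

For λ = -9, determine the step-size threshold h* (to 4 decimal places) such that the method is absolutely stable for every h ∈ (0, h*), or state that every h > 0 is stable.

Test eqn y'=λy, z=hλ:
  k1=λy_n ⇒ h·k1=z·y_n;  k2=λ(1+8/11z)y_n ⇒ h·k2=z(1+8/11z)y_n
  y_{n+1}/y_n = 1 + 7/16z + 9/16z(1+8/11z) = 1 + z + 9/22z²
  so R(z) = 1 + z + 9/22z².

Find x<0 with |R(x)|<1.
x=-1.75: |R|=0.5028
R=1: x+9/22x²=0 ⇒ x=−22/9=-2.4444; min R=1−1/(4·9/22)=0.3889>−1
Confirm numerically:
  x=-2.280: |R|=0.84662 <1
  x=-1.888: |R|=0.57022 <1
  x=-1.274: |R|=0.38999 <1
  x=-2.736: |R|=1.32633 >1
  x=-2.666: |R|=1.24164 >1
  x=-2.551: |R|=1.11120 >1
Interval (-2.4444, 0).

(-2.4444,0); λ=-9 ⇒ h* = (22/9)/9 = 0.2716.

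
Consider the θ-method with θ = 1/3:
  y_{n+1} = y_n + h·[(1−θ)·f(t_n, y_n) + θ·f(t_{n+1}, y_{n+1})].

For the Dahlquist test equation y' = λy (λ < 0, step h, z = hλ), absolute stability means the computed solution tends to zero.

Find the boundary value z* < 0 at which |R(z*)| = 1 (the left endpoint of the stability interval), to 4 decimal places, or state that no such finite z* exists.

On y'=λy, z=hλ:
  y_{n+1} = y_n + z·[2/3·y_n + 1/3·y_{n+1}] ⇒ (1 − 1/3z)y_{n+1} = (1 + 2/3z)y_n
  Hence R(z) = (1 + 2/3z)/(1 − 1/3z).

Solve |R(x)|<1 on ℝ⁻.
x=-1.04: |R|=0.2277
R=−1: 1+2/3x = −1+1/3x ⇒ -1/3x=2 ⇒ x=2/(-1/3)=-6.0000
Confirm numerically:
  x=-4.561: |R|=0.80968 <1
  x=-3.667: |R|=0.65007 <1
  x=-2.754: |R|=0.43587 <1
  x=-6.337: |R|=1.03609 >1
  x=-6.222: |R|=1.02407 >1
  x=-6.187: |R|=1.02035 >1
Stable set (-6.0000, 0).

left endpoint -6.0000.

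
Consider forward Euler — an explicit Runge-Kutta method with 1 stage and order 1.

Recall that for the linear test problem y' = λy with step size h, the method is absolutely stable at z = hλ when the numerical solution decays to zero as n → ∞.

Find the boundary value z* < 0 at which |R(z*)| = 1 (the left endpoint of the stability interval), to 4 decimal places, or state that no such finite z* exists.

On y'=λy, z=hλ:
  order 1, 1-stage ⇒ R(z)=1+z
  (e.g. R(-1.51)=-0.51000, |R|=0.51000)

Boundary: |R(x)|=1, x<0.
x=-1.51: |R|=0.5100
|R(-1.53)|=0.5300 |R(-1.46)|=0.4600 |R(-0.79)|=0.2100
Bisect:
  x_lo=-2.3150 |R|=1.3150  x_hi=-0.0997 |R|=0.9003
  mid=-1.20734 |R|=0.20734 →hi
  mid=-1.76115 |R|=0.76115 →hi
  mid=-2.03805 |R|=1.03805 →lo
  mid=-1.89960 |R|=0.89960 →hi
  mid=-1.96883 |R|=0.96883 →hi
  mid=-2.00344 |R|=1.00344 →lo
  mid=-1.98613 |R|=0.98613 →hi
  ...
  [-2.00006,-1.99992] ⇒ x*=-2.0000
Stable set (-2.0000, 0).

z* = -2.0000.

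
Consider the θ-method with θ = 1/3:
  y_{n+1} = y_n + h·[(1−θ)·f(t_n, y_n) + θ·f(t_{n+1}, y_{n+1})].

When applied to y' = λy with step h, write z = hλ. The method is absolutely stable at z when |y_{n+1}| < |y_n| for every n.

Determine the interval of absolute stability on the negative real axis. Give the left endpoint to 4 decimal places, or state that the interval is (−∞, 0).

Test eqn y'=λy, z=hλ:
  y_{n+1} = y_n + z·[2/3·y_n + 1/3·y_{n+1}] ⇒ (1 − 1/3z)y_{n+1} = (1 + 2/3z)y_n
  ⇒ R(z) = (1 + 2/3z)/(1 − 1/3z).

Boundary: |R(x)|=1, x<0.
x=-0.42: |R|=0.6316
R=−1: 1+2/3x = −1+1/3x ⇒ -1/3x=2 ⇒ x=2/(-1/3)=-6.0000
Confirm numerically:
  x=-5.622: |R|=0.95616 <1
  x=-5.368: |R|=0.92447 <1
  x=-5.282: |R|=0.91331 <1
  x=-4.446: |R|=0.79130 <1
  x=-6.283: |R|=1.03049 >1
  x=-6.239: |R|=1.02587 >1
  x=-6.190: |R|=1.02067 >1
Stable set (-6.0000, 0).

(-6.0000, 0).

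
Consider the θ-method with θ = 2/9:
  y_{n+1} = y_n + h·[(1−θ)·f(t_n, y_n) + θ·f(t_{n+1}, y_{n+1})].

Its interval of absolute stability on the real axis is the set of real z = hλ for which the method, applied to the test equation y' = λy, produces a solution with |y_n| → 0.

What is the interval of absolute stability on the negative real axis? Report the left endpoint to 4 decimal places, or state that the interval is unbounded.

z∈(-3.6000,0).

Test eqn y'=λy, z=hλ:
  y_{n+1} = y_n + z·[7/9·y_n + 2/9·y_{n+1}] ⇒ (1 − 2/9z)y_{n+1} = (1 + 7/9z)y_n
  R(z) = (1 + 7/9z)/(1 − 2/9z).

Need |R(x)|<1, x<0.
x=-1.48: |R|=0.1137
R=−1: 1+7/9x = −1+2/9x ⇒ -5/9x=2 ⇒ x=2/(-5/9)=-3.6000
Confirm numerically:
  x=-3.577: |R|=0.99288 <1
  x=-2.981: |R|=0.79314 <1
  x=-2.881: |R|=0.75647 <1
  x=-4.109: |R|=1.14781 >1
  x=-3.713: |R|=1.03440 >1
  x=-3.666: |R|=1.02021 >1
Interval (-3.6000, 0).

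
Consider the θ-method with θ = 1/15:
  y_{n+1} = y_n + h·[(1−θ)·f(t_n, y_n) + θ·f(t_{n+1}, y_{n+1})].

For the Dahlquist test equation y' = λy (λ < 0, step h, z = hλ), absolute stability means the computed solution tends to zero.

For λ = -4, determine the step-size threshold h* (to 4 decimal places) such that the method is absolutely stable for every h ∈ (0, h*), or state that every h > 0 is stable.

(-2.3077,0); λ=-4 ⇒ h* = (30/13)/4 = 0.5769.

Set f=λy, z=hλ:
  y_{n+1} = y_n + z·[14/15·y_n + 1/15·y_{n+1}] ⇒ (1 − 1/15z)y_{n+1} = (1 + 14/15z)y_n
  so R(z) = (1 + 14/15z)/(1 − 1/15z).

Find x<0 with |R(x)|<1.
x=-0.72: |R|=0.3130
R=−1: 1+14/15x = −1+1/15x ⇒ -13/15x=2 ⇒ x=2/(-13/15)=-2.3077
Confirm numerically:
  x=-2.257: |R|=0.96181 <1
  x=-1.996: |R|=0.76159 <1
  x=-1.925: |R|=0.70606 <1
  x=-1.390: |R|=0.27212 <1
  x=-2.707: |R|=1.29316 >1
  x=-2.674: |R|=1.26944 >1
  x=-2.612: |R|=1.22462 >1
Interval (-2.3077, 0).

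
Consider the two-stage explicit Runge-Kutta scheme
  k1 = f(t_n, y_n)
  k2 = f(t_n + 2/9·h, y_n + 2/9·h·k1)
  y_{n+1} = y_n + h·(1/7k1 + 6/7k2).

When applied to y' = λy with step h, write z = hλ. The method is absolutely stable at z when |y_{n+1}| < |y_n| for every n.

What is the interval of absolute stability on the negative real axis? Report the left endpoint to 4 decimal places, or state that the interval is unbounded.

Test eqn y'=λy, z=hλ:
  k1=λy_n ⇒ h·k1=z·y_n;  k2=λ(1+2/9z)y_n ⇒ h·k2=z(1+2/9z)y_n
  y_{n+1}/y_n = 1 + 1/7z + 6/7z(1+2/9z) = 1 + z + 4/21z²
  R(z) = 1 + z + 4/21z².

Need |R(x)|<1, x<0.
x=-1.5: |R|=0.0714
R=1: x+4/21x²=0 ⇒ x=−21/4=-5.2500; min R=1−1/(4·4/21)=-0.3125>−1
Confirm numerically:
  x=-5.156: |R|=0.90768 <1
  x=-5.139: |R|=0.89135 <1
  x=-3.744: |R|=0.07399 <1
  x=-2.136: |R|=0.26695 <1
  x=-5.740: |R|=1.53573 >1
  x=-5.639: |R|=1.41782 >1
Interval (-5.2500, 0).

z∈(-5.2500,0).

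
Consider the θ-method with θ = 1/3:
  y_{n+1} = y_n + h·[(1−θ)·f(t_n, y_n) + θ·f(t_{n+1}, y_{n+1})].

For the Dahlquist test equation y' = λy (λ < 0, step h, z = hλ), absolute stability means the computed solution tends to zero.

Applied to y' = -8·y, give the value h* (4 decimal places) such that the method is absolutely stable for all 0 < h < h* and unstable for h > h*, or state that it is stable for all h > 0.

(-6.0000,0); λ=-8 ⇒ h* = (6)/8 = 0.7500.

Set f=λy, z=hλ:
  y_{n+1} = y_n + z·[2/3·y_n + 1/3·y_{n+1}] ⇒ (1 − 1/3z)y_{n+1} = (1 + 2/3z)y_n
  ⇒ R(z) = (1 + 2/3z)/(1 − 1/3z).

Solve |R(x)|<1 on ℝ⁻.
x=-1.44: |R|=0.0270
R=−1: 1+2/3x = −1+1/3x ⇒ -1/3x=2 ⇒ x=2/(-1/3)=-6.0000
Confirm numerically:
  x=-5.291: |R|=0.91449 <1
  x=-3.277: |R|=0.56619 <1
  x=-3.244: |R|=0.55862 <1
  x=-3.106: |R|=0.52604 <1
  x=-6.466: |R|=1.04923 >1
  x=-6.334: |R|=1.03578 >1
Stable set (-6.0000, 0).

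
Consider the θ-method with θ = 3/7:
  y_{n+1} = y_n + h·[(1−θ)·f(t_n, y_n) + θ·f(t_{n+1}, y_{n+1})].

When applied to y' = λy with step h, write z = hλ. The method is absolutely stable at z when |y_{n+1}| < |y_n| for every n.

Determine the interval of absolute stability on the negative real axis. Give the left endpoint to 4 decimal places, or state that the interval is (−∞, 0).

z∈(-14.0000,0).

Test eqn y'=λy, z=hλ:
  y_{n+1} = y_n + z·[4/7·y_n + 3/7·y_{n+1}] ⇒ (1 − 3/7z)y_{n+1} = (1 + 4/7z)y_n
  Hence R(z) = (1 + 4/7z)/(1 − 3/7z).

Solve |R(x)|<1 on ℝ⁻.
x=-1.29: |R|=0.1693
R=−1: 1+4/7x = −1+3/7x ⇒ -1/7x=2 ⇒ x=2/(-1/7)=-14.0000
Confirm numerically:
  x=-13.971: |R|=0.99941 <1
  x=-12.688: |R|=0.97089 <1
  x=-10.151: |R|=0.89723 <1
  x=-7.104: |R|=0.75643 <1
  x=-14.600: |R|=1.01181 >1
  x=-14.052: |R|=1.00106 >1
  x=-14.043: |R|=1.00088 >1
Interval (-14.0000, 0).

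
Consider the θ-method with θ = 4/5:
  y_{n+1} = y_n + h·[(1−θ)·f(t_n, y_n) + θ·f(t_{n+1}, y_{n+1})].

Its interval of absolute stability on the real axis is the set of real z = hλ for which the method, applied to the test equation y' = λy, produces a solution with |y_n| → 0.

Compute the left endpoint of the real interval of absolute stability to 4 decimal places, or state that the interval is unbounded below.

On y'=λy, z=hλ:
  y_{n+1} = y_n + z·[1/5·y_n + 4/5·y_{n+1}] ⇒ (1 − 4/5z)y_{n+1} = (1 + 1/5z)y_n
  Hence R(z) = (1 + 1/5z)/(1 − 4/5z).

Need |R(x)|<1, x<0.
x=-0.55: |R|=0.6181
x=-2: |R|=0.2308
x=-10: |R|=0.1111
x=-100: |R|=0.2346
θ=4/5≥1/2 ⇒ |1+1/5x|<|1−4/5x| ∀x<0 ⇒ interval (−∞,0).

unbounded; (−∞, 0).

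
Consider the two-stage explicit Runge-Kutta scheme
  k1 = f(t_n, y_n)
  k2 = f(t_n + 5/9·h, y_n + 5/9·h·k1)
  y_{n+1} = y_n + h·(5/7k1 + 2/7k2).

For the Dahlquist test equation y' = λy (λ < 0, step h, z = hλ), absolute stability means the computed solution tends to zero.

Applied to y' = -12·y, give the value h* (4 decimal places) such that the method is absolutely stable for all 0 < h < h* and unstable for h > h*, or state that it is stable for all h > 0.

On y'=λy, z=hλ:
  k1=λy_n ⇒ h·k1=z·y_n;  k2=λ(1+5/9z)y_n ⇒ h·k2=z(1+5/9z)y_n
  y_{n+1}/y_n = 1 + 5/7z + 2/7z(1+5/9z) = 1 + z + 10/63z²
  ⇒ R(z) = 1 + z + 10/63z².

Boundary: |R(x)|=1, x<0.
x=-1.78: |R|=0.2771
R=1: x+10/63x²=0 ⇒ x=−63/10=-6.3000; min R=1−1/(4·10/63)=-0.5750>−1
Confirm numerically:
  x=-6.164: |R|=0.86694 <1
  x=-4.882: |R|=0.09884 <1
  x=-4.352: |R|=0.34567 <1
  x=-2.821: |R|=0.55782 <1
  x=-6.665: |R|=1.38615 >1
  x=-6.632: |R|=1.34950 >1
  x=-6.593: |R|=1.30663 >1
Stable set (-6.3000, 0).

(-6.3000,0); λ=-12 ⇒ h* = (63/10)/12 = 0.5250.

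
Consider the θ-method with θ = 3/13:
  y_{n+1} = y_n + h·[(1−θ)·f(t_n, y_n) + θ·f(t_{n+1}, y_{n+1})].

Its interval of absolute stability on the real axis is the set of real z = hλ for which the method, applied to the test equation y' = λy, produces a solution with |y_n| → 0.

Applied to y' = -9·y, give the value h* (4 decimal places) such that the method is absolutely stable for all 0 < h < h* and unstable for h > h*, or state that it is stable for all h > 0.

With y'=λy (z=hλ):
  y_{n+1} = y_n + z·[10/13·y_n + 3/13·y_{n+1}] ⇒ (1 − 3/13z)y_{n+1} = (1 + 10/13z)y_n
  ⇒ R(z) = (1 + 10/13z)/(1 − 3/13z).

Solve |R(x)|<1 on ℝ⁻.
x=-1.73: |R|=0.2364
R=−1: 1+10/13x = −1+3/13x ⇒ -7/13x=2 ⇒ x=2/(-7/13)=-3.7143
Confirm numerically:
  x=-3.301: |R|=0.87368 <1
  x=-2.464: |R|=0.57081 <1
  x=-2.211: |R|=0.46401 <1
  x=-1.997: |R|=0.36702 <1
  x=-4.049: |R|=1.09317 >1
  x=-3.797: |R|=1.02374 >1
Stable set (-3.7143, 0).

(-3.7143,0); λ=-9 ⇒ h* = (26/7)/9 = 0.4127.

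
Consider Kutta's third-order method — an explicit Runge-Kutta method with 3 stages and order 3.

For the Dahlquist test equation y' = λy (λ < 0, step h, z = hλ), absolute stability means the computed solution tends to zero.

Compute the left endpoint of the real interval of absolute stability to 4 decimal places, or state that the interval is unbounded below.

z* = -2.5127.

With y'=λy (z=hλ):
  order 3, 3-stage ⇒ R(z)=1+z+z^2/2+z^3/6
  (e.g. R(-0.69)=0.49330, |R|=0.49330)

Find x<0 with |R(x)|<1.
x=-0.69: |R|=0.4933
|R(-1.92)|=0.2564 |R(-1.44)|=0.0991 |R(-0.86)|=0.4038
Bisect:
  x_lo=-2.9271 |R|=1.8230  x_hi=-0.2023 |R|=0.8168
  mid=-1.56470 |R|=0.02097 →hi
  mid=-2.24590 |R|=0.61195 →hi
  mid=-2.58650 |R|=1.12545 →lo
  mid=-2.41620 |R|=0.84816 →hi
  mid=-2.50135 |R|=0.98136 →hi
  mid=-2.54392 |R|=1.05201 →lo
  mid=-2.52264 |R|=1.01634 →lo
  mid=-2.51199 |R|=0.99876 →hi
  ...
  [-2.51283,-2.51266] ⇒ x*=-2.5127
Stable set (-2.5127, 0).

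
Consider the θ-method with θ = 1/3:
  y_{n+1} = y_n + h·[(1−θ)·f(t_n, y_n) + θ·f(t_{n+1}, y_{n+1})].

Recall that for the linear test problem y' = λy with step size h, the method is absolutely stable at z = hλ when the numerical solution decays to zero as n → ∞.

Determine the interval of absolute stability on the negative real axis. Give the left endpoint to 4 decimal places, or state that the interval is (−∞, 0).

(-6.0000, 0).

On y'=λy, z=hλ:
  y_{n+1} = y_n + z·[2/3·y_n + 1/3·y_{n+1}] ⇒ (1 − 1/3z)y_{n+1} = (1 + 2/3z)y_n
  so R(z) = (1 + 2/3z)/(1 − 1/3z).

Find x<0 with |R(x)|<1.
x=-1: |R|=0.2500
R=−1: 1+2/3x = −1+1/3x ⇒ -1/3x=2 ⇒ x=2/(-1/3)=-6.0000
Confirm numerically:
  x=-5.914: |R|=0.99035 <1
  x=-5.494: |R|=0.94043 <1
  x=-4.133: |R|=0.73826 <1
  x=-2.461: |R|=0.35195 <1
  x=-6.521: |R|=1.05472 >1
  x=-6.401: |R|=1.04266 >1
  x=-6.150: |R|=1.01639 >1
Interval (-6.0000, 0).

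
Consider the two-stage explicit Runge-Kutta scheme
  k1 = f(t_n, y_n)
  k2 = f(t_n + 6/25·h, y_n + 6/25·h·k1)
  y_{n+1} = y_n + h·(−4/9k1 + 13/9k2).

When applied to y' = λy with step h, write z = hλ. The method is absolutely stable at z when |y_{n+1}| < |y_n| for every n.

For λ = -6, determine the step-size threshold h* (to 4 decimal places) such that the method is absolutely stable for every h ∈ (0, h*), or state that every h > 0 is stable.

Set f=λy, z=hλ:
  k1=λy_n ⇒ h·k1=z·y_n;  k2=λ(1+6/25z)y_n ⇒ h·k2=z(1+6/25z)y_n
  y_{n+1}/y_n = 1 − 4/9z + 13/9z(1+6/25z) = 1 + z + 26/75z²
  R(z) = 1 + z + 26/75z².

Boundary: |R(x)|=1, x<0.
x=-1.65: |R|=0.2938
R=1: x+26/75x²=0 ⇒ x=−75/26=-2.8846; min R=1−1/(4·26/75)=0.2788>−1
Confirm numerically:
  x=-2.471: |R|=0.64569 <1
  x=-2.274: |R|=0.51864 <1
  x=-1.822: |R|=0.32882 <1
  x=-1.639: |R|=0.29226 <1
  x=-3.355: |R|=1.54709 >1
  x=-3.097: |R|=1.22802 >1
Interval (-2.8846, 0).

(-2.8846,0); λ=-6 ⇒ h* = (75/26)/6 = 0.4808.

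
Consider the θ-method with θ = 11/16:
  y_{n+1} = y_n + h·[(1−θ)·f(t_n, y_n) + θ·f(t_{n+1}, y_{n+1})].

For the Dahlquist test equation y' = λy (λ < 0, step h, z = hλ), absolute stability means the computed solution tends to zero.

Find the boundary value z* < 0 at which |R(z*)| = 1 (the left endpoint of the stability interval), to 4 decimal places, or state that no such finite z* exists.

unbounded; (−∞, 0).

On y'=λy, z=hλ:
  y_{n+1} = y_n + z·[5/16·y_n + 11/16·y_{n+1}] ⇒ (1 − 11/16z)y_{n+1} = (1 + 5/16z)y_n
  Hence R(z) = (1 + 5/16z)/(1 − 11/16z).

Find x<0 with |R(x)|<1.
x=-1.75: |R|=0.2057
x=-2: |R|=0.1579
x=-10: |R|=0.2698
x=-100: |R|=0.4337
θ=11/16≥1/2 ⇒ |1+5/16x|<|1−11/16x| ∀x<0 ⇒ stable on all of ℝ⁻.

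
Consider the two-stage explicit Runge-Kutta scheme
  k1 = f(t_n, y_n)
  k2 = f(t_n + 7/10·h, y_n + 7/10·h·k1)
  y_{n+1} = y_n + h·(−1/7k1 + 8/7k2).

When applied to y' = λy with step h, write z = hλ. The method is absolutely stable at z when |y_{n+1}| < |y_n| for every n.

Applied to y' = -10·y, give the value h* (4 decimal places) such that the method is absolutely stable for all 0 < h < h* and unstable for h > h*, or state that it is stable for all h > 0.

(-1.2500,0); λ=-10 ⇒ h* = (5/4)/10 = 0.1250.

Set f=λy, z=hλ:
  k1=λy_n ⇒ h·k1=z·y_n;  k2=λ(1+7/10z)y_n ⇒ h·k2=z(1+7/10z)y_n
  y_{n+1}/y_n = 1 − 1/7z + 8/7z(1+7/10z) = 1 + z + 4/5z²
  R(z) = 1 + z + 4/5z².

Solve |R(x)|<1 on ℝ⁻.
x=-1.28: |R|=1.0307
R=1: x+4/5x²=0 ⇒ x=−5/4=-1.2500; min R=1−1/(4·4/5)=0.6875>−1
Confirm numerically:
  x=-1.060: |R|=0.83888 <1
  x=-0.676: |R|=0.68958 <1
  x=-0.573: |R|=0.68966 <1
  x=-1.845: |R|=1.87822 >1
  x=-1.715: |R|=1.63798 >1
Stable set (-1.2500, 0).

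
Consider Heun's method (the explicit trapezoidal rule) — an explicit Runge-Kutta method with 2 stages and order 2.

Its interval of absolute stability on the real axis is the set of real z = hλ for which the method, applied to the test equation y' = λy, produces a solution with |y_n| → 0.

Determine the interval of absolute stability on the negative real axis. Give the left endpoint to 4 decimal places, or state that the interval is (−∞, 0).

(-2.0000, 0).

Test eqn y'=λy, z=hλ:
  order 2, 2-stage ⇒ R(z)=1+z+z^2/2
  (e.g. R(-1.45)=0.60125, |R|=0.60125)

Need |R(x)|<1, x<0.
x=-1.45: |R|=0.6013
|R(-2.15)|=1.1612 |R(-1.37)|=0.5685 |R(-0.93)|=0.5025
Bisect:
  x_lo=-2.8762 |R|=2.2600  x_hi=-0.1134 |R|=0.8930
  mid=-1.49479 |R|=0.62241 →hi
  mid=-2.18547 |R|=1.20267 →lo
  mid=-1.84013 |R|=0.85291 →hi
  mid=-2.01280 |R|=1.01288 →lo
  mid=-1.92647 |R|=0.92917 →hi
  mid=-1.96963 |R|=0.97010 →hi
  mid=-1.99122 |R|=0.99126 →hi
  mid=-2.00201 |R|=1.00201 →lo
  mid=-1.99661 |R|=0.99662 →hi
  ...
  [-2.00016,-1.99999] ⇒ x*=-2.0000
So |R|<1 on (-2.0000, 0).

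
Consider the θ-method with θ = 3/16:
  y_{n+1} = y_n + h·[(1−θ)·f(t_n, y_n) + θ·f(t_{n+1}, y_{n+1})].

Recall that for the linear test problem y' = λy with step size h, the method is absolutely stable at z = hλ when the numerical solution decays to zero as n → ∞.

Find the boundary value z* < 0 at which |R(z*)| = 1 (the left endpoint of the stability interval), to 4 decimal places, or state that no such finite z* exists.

z* = -3.2000.

Test eqn y'=λy, z=hλ:
  y_{n+1} = y_n + z·[13/16·y_n + 3/16·y_{n+1}] ⇒ (1 − 3/16z)y_{n+1} = (1 + 13/16z)y_n
  so R(z) = (1 + 13/16z)/(1 − 3/16z).

Boundary: |R(x)|=1, x<0.
x=-1.05: |R|=0.1227
R=−1: 1+13/16x = −1+3/16x ⇒ -5/8x=2 ⇒ x=2/(-5/8)=-3.2000
Confirm numerically:
  x=-2.786: |R|=0.83004 <1
  x=-2.257: |R|=0.58588 <1
  x=-1.726: |R|=0.30399 <1
  x=-1.327: |R|=0.06261 <1
  x=-3.705: |R|=1.18624 >1
  x=-3.567: |R|=1.13745 >1
Interval (-3.2000, 0).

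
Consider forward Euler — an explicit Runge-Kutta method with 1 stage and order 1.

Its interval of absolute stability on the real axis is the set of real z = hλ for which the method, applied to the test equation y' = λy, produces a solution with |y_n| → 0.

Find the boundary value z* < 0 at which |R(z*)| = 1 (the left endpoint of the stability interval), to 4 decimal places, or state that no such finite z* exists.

Set f=λy, z=hλ:
  order 1, 1-stage ⇒ R(z)=1+z
  (e.g. R(-1.46)=-0.46000, |R|=0.46000)

Find x<0 with |R(x)|<1.
x=-1.46: |R|=0.4600
|R(-2.23)|=1.2300 |R(-2.08)|=1.0800 |R(-0.89)|=0.1100
Bisect:
  x_lo=-2.6671 |R|=1.6671  x_hi=-0.1317 |R|=0.8683
  mid=-1.39942 |R|=0.39942 →hi
  mid=-2.03326 |R|=1.03326 →lo
  mid=-1.71634 |R|=0.71634 →hi
  mid=-1.87480 |R|=0.87480 →hi
  mid=-1.95403 |R|=0.95403 →hi
  mid=-1.99364 |R|=0.99364 →hi
  mid=-2.01345 |R|=1.01345 →lo
  ...
  [-2.00014,-1.99999] ⇒ x*=-2.0000
Stable set (-2.0000, 0).

left endpoint -2.0000.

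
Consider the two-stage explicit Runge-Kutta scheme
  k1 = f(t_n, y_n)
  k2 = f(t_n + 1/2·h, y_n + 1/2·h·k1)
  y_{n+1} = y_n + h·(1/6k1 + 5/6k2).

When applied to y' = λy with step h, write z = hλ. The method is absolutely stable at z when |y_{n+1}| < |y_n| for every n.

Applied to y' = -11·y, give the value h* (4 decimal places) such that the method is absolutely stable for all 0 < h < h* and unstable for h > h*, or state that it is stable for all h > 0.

(-2.4000,0); λ=-11 ⇒ h* = (12/5)/11 = 0.2182.

With y'=λy (z=hλ):
  k1=λy_n ⇒ h·k1=z·y_n;  k2=λ(1+1/2z)y_n ⇒ h·k2=z(1+1/2z)y_n
  y_{n+1}/y_n = 1 + 1/6z + 5/6z(1+1/2z) = 1 + z + 5/12z²
  ⇒ R(z) = 1 + z + 5/12z².

Find x<0 with |R(x)|<1.
x=-0.44: |R|=0.6407
R=1: x+5/12x²=0 ⇒ x=−12/5=-2.4000; min R=1−1/(4·5/12)=0.4000>−1
Confirm numerically:
  x=-2.025: |R|=0.68359 <1
  x=-1.897: |R|=0.60242 <1
  x=-1.460: |R|=0.42817 <1
  x=-2.634: |R|=1.25681 >1
  x=-2.522: |R|=1.12820 >1
Stable set (-2.4000, 0).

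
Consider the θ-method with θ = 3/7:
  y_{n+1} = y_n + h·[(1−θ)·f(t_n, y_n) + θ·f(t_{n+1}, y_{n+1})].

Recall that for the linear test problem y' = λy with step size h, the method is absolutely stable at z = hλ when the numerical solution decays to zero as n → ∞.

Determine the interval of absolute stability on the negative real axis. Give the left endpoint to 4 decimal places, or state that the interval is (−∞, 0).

Test eqn y'=λy, z=hλ:
  y_{n+1} = y_n + z·[4/7·y_n + 3/7·y_{n+1}] ⇒ (1 − 3/7z)y_{n+1} = (1 + 4/7z)y_n
  Hence R(z) = (1 + 4/7z)/(1 − 3/7z).

Need |R(x)|<1, x<0.
x=-1.62: |R|=0.0438
R=−1: 1+4/7x = −1+3/7x ⇒ -1/7x=2 ⇒ x=2/(-1/7)=-14.0000
Confirm numerically:
  x=-9.567: |R|=0.87583 <1
  x=-9.174: |R|=0.86021 <1
  x=-6.136: |R|=0.69049 <1
  x=-6.095: |R|=0.68736 <1
  x=-14.182: |R|=1.00367 >1
  x=-14.166: |R|=1.00335 >1
  x=-14.097: |R|=1.00197 >1
So |R|<1 on (-14.0000, 0).

z∈(-14.0000,0).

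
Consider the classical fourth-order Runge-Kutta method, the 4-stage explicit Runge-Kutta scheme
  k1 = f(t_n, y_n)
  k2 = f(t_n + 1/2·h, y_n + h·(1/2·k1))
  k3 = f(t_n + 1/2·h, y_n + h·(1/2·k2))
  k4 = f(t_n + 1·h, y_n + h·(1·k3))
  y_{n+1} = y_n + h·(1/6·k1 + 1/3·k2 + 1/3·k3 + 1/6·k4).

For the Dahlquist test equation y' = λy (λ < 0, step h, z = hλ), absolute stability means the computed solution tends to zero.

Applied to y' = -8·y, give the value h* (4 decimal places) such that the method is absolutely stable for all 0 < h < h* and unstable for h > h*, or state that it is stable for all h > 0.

Set f=λy, z=hλ:
  order 4, 4-stage ⇒ R(z)=1+z+z^2/2+z^3/6+z^4/24
  (e.g. R(-1.25)=0.30745, |R|=0.30745)

Boundary: |R(x)|=1, x<0.
x=-1.25: |R|=0.3075
|R(-2.91)|=1.2049 |R(-2.5)|=0.6484 |R(-1.38)|=0.2853
Bisect:
  x_lo=-3.5269 |R|=2.8279  x_hi=-0.2314 |R|=0.7934
  mid=-1.87915 |R|=0.30007 →hi
  mid=-2.70304 |R|=0.88290 →hi
  mid=-3.11498 |R|=1.62200 →lo
  mid=-2.90901 |R|=1.20312 →lo
  mid=-2.80602 |R|=1.03171 →lo
  mid=-2.75453 |R|=0.95460 →hi
  mid=-2.78028 |R|=0.99246 →hi
  mid=-2.79315 |R|=1.01191 →lo
  mid=-2.78671 |R|=1.00214 →lo
  mid=-2.78350 |R|=0.99729 →hi
  ...
  [-2.78531,-2.78511] ⇒ x*=-2.7853
Interval (-2.7853, 0).

(-2.7853,0); λ=-8 ⇒ h* = 0.3482.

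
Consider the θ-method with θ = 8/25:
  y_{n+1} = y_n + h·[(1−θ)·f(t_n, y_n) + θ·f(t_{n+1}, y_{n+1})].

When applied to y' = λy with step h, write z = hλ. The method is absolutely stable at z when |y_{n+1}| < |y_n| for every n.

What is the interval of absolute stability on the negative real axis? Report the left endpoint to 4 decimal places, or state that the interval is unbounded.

(-5.5556, 0).

Test eqn y'=λy, z=hλ:
  y_{n+1} = y_n + z·[17/25·y_n + 8/25·y_{n+1}] ⇒ (1 − 8/25z)y_{n+1} = (1 + 17/25z)y_n
  ⇒ R(z) = (1 + 17/25z)/(1 − 8/25z).

Solve |R(x)|<1 on ℝ⁻.
x=-1.57: |R|=0.0450
R=−1: 1+17/25x = −1+8/25x ⇒ -9/25x=2 ⇒ x=2/(-9/25)=-5.5556
Confirm numerically:
  x=-5.258: |R|=0.96007 <1
  x=-5.054: |R|=0.93101 <1
  x=-2.815: |R|=0.48096 <1
  x=-2.331: |R|=0.33511 <1
  x=-6.134: |R|=1.07028 >1
  x=-5.878: |R|=1.04029 >1
  x=-5.689: |R|=1.01703 >1
Stable set (-5.5556, 0).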